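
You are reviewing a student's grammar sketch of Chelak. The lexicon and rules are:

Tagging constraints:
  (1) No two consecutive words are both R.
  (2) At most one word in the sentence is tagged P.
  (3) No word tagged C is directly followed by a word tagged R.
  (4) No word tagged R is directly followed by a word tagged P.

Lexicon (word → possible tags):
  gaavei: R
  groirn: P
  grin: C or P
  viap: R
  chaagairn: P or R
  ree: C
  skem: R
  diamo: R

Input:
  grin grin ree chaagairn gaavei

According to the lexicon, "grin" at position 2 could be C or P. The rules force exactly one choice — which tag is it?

C

Candidates per position — 1:grin {C,P}; 2:grin {C,P}; 3:ree {C}; 4:chaagairn {P,R}; 5:gaavei {R}.
Word 4 cannot be R — rule 1 would then fail for every completion. It is P.
Word 1 cannot be P — rule 2 would then fail for every completion. It is C.
Word 2 cannot be P — rule 2 would then fail for every completion. It is C.
That leaves exactly one tagging: C C C P R.
Rule-by-rule: rule 1 holds; rule 2 holds; rule 3 holds; rule 4 holds.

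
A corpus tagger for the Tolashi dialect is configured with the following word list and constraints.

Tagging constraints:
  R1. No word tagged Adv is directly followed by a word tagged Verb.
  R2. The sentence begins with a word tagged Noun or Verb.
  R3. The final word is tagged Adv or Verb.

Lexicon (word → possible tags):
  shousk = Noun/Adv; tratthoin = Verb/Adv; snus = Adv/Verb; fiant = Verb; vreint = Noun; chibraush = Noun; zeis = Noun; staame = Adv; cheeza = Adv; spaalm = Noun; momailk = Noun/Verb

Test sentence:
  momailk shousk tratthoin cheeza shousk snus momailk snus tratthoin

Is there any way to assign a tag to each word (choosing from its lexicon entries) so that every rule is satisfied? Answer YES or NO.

YES

Candidates per position — 1:momailk {Noun,Verb}; 2:shousk {Noun,Adv}; 3:tratthoin {Verb,Adv}; 4:cheeza {Adv}; 5:shousk {Noun,Adv}; 6:snus {Adv,Verb}; 7:momailk {Noun,Verb}; 8:snus {Adv,Verb}; 9:tratthoin {Verb,Adv}.
One satisfying assignment: Verb Noun Verb Adv Noun Verb Noun Adv Adv.
Rule-by-rule: rule 1 ok; rule 2 ok; rule 3 ok.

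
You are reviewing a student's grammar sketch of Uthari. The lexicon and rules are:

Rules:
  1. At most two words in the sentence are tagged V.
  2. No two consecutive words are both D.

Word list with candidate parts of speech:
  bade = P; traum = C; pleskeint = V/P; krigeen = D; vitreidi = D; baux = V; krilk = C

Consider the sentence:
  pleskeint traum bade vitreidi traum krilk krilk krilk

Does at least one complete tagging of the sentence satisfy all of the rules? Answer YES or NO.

Candidates per position — 1:pleskeint {V,P}; 2:traum {C}; 3:bade {P}; 4:vitreidi {D}; 5:traum {C}; 6:krilk {C}; 7:krilk {C}; 8:krilk {C}.
One satisfying assignment: P C P D C C C C.
Rule-by-rule: rule 1 satisfied; rule 2 satisfied.

YES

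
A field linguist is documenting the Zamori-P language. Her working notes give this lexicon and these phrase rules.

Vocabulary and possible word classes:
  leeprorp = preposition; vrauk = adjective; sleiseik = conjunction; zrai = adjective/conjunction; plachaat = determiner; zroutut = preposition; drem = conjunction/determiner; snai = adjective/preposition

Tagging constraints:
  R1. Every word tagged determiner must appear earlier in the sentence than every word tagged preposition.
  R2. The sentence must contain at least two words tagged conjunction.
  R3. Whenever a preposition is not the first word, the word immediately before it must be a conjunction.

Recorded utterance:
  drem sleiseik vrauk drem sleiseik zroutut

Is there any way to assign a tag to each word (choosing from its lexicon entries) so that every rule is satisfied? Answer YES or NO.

YES

Candidates per position — 1:drem {conjunction,determiner}; 2:sleiseik {conjunction}; 3:vrauk {adjective}; 4:drem {conjunction,determiner}; 5:sleiseik {conjunction}; 6:zroutut {preposition}.
One satisfying assignment: determiner conjunction adjective determiner conjunction preposition.
Check: rule 1 holds; rule 2 holds; rule 3 holds.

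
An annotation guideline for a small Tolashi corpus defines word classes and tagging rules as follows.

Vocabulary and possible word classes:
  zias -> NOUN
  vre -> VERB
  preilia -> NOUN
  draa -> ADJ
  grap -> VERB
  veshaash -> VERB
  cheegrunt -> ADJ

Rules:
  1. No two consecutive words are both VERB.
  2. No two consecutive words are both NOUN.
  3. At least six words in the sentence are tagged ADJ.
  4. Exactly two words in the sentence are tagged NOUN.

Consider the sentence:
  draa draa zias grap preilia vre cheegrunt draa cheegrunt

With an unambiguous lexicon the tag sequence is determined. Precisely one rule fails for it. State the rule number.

3

Fixed tagging: ADJ ADJ NOUN VERB NOUN VERB ADJ ADJ ADJ.
Applying the rules: R1 holds, R2 holds, R3 violated, R4 holds.
Only rule 3 fails.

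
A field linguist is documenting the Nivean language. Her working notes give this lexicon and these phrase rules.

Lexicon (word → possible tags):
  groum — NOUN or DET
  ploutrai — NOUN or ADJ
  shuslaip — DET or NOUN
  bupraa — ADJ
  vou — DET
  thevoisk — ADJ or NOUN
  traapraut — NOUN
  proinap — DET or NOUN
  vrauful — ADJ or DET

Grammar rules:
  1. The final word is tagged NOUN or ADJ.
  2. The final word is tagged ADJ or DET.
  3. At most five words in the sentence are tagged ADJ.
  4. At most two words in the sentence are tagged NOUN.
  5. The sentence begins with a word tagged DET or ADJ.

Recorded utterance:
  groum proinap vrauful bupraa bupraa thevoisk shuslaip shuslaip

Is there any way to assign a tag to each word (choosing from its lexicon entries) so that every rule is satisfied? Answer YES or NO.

NO

Candidates per position — 1:groum {NOUN,DET}; 2:proinap {DET,NOUN}; 3:vrauful {ADJ,DET}; 4:bupraa {ADJ}; 5:bupraa {ADJ}; 6:thevoisk {ADJ,NOUN}; 7:shuslaip {DET,NOUN}; 8:shuslaip {DET,NOUN}.
Every candidate sequence violates at least one rule; no consistent tagging exists.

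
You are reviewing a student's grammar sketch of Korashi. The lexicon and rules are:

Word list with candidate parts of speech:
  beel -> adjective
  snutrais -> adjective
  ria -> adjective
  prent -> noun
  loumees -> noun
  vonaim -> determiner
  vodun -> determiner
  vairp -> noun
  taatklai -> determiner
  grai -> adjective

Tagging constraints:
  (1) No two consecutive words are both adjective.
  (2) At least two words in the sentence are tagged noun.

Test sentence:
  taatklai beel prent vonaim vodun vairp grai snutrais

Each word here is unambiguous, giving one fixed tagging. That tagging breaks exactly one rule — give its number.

Fixed tagging: determiner adjective noun determiner determiner noun adjective adjective.
Rule check: R1 fail, R2 pass.
Only rule 1 fails.

1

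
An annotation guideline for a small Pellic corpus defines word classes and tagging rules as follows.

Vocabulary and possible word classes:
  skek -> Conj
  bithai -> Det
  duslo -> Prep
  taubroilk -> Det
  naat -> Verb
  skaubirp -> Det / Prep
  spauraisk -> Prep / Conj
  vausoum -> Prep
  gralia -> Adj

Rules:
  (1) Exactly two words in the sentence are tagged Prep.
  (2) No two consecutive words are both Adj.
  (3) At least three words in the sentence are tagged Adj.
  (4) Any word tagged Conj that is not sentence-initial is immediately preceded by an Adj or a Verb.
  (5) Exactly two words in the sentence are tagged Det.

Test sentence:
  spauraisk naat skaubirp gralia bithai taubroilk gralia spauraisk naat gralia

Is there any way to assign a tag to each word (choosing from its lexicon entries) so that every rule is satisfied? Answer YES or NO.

Candidates per position — 1:spauraisk {Prep,Conj}; 2:naat {Verb}; 3:skaubirp {Det,Prep}; 4:gralia {Adj}; 5:bithai {Det}; 6:taubroilk {Det}; 7:gralia {Adj}; 8:spauraisk {Prep,Conj}; 9:naat {Verb}; 10:gralia {Adj}.
One satisfying assignment: Conj Verb Prep Adj Det Det Adj Prep Verb Adj.
Check: rule 1 ✓; rule 2 ✓; rule 3 ✓; rule 4 ✓; rule 5 ✓.

YES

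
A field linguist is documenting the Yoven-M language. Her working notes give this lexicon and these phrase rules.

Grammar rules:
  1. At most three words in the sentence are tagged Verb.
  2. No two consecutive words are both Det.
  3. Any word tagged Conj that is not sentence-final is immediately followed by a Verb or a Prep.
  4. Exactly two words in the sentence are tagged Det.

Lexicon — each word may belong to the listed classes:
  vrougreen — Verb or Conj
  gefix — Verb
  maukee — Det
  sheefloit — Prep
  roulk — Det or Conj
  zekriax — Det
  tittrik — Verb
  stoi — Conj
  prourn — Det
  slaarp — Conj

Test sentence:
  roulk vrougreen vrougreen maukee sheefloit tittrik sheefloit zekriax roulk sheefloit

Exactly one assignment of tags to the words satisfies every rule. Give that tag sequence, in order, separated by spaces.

Candidates per position — 1:roulk {Det,Conj}; 2:vrougreen {Verb,Conj}; 3:vrougreen {Verb,Conj}; 4:maukee {Det}; 5:sheefloit {Prep}; 6:tittrik {Verb}; 7:sheefloit {Prep}; 8:zekriax {Det}; 9:roulk {Det,Conj}; 10:sheefloit {Prep}.
Position 1: Det is ruled out by rule 4; that leaves Conj.
Position 2: Conj is ruled out by rule 3; that leaves Verb.
Position 3: Conj is ruled out by rule 3; that leaves Verb.
Position 9: Det is ruled out by rule 2; that leaves Conj.
The only consistent sequence is: Conj Verb Verb Det Prep Verb Prep Det Conj Prep.
Checking: rule 1 ok; rule 2 ok; rule 3 ok; rule 4 ok.

Conj Verb Verb Det Prep Verb Prep Det Conj Prep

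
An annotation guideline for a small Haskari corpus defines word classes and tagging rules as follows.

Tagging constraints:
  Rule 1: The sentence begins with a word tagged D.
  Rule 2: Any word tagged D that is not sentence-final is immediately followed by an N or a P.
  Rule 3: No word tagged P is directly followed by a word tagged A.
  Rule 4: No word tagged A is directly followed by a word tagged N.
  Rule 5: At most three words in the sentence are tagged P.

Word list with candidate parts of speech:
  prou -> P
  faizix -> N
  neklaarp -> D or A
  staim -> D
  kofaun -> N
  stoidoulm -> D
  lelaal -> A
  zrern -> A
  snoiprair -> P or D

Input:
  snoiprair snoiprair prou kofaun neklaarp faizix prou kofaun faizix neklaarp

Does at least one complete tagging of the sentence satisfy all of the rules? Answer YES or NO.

Candidates per position — 1:snoiprair {P,D}; 2:snoiprair {P,D}; 3:prou {P}; 4:kofaun {N}; 5:neklaarp {D,A}; 6:faizix {N}; 7:prou {P}; 8:kofaun {N}; 9:faizix {N}; 10:neklaarp {D,A}.
One satisfying assignment: D P P N D N P N N D.
Checking: rule 1 satisfied; rule 2 satisfied; rule 3 satisfied; rule 4 satisfied; rule 5 satisfied.

YES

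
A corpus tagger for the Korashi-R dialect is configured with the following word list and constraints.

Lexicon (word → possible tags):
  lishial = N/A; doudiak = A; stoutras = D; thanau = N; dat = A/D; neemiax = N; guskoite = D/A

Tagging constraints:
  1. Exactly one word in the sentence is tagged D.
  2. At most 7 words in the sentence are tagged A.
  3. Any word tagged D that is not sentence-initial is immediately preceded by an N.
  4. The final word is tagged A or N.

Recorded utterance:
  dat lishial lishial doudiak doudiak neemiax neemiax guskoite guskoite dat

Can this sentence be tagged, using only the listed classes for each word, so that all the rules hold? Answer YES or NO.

YES

Candidates per position — 1:dat {A,D}; 2:lishial {N,A}; 3:lishial {N,A}; 4:doudiak {A}; 5:doudiak {A}; 6:neemiax {N}; 7:neemiax {N}; 8:guskoite {D,A}; 9:guskoite {D,A}; 10:dat {A,D}.
One satisfying assignment: D A A A A N N A A A.
Checking: rule 1 holds; rule 2 holds; rule 3 holds; rule 4 holds.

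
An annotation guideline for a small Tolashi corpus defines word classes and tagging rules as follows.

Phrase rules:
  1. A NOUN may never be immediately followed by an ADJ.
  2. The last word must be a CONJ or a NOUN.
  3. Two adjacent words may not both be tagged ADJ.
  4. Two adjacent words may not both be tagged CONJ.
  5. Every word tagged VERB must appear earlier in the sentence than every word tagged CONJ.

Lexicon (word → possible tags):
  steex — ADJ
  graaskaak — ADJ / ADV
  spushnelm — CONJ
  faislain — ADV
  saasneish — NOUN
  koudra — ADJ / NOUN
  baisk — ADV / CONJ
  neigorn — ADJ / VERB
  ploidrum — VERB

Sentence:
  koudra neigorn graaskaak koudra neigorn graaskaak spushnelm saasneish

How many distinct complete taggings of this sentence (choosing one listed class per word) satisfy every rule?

Candidates per position — 1:koudra {ADJ,NOUN}; 2:neigorn {ADJ,VERB}; 3:graaskaak {ADJ,ADV}; 4:koudra {ADJ,NOUN}; 5:neigorn {ADJ,VERB}; 6:graaskaak {ADJ,ADV}; 7:spushnelm {CONJ}; 8:saasneish {NOUN}.
There are 64 candidate sequences in total.
Checking each against the rules leaves 12 sequences.
Count = 12.

12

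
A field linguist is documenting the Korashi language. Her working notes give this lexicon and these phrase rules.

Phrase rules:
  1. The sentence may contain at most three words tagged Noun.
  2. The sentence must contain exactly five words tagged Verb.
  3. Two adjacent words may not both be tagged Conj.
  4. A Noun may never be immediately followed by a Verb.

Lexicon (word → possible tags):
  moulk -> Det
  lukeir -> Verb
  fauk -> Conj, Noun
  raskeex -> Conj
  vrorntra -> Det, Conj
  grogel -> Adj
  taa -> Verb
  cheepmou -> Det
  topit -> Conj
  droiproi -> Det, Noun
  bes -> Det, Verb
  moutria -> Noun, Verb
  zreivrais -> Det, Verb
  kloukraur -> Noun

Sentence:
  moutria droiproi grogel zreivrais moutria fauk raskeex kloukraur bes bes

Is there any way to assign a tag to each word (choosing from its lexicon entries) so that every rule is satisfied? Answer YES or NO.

NO

Candidates per position — 1:moutria {Noun,Verb}; 2:droiproi {Det,Noun}; 3:grogel {Adj}; 4:zreivrais {Det,Verb}; 5:moutria {Noun,Verb}; 6:fauk {Conj,Noun}; 7:raskeex {Conj}; 8:kloukraur {Noun}; 9:bes {Det,Verb}; 10:bes {Det,Verb}.
Every candidate sequence violates at least one rule; no consistent tagging exists.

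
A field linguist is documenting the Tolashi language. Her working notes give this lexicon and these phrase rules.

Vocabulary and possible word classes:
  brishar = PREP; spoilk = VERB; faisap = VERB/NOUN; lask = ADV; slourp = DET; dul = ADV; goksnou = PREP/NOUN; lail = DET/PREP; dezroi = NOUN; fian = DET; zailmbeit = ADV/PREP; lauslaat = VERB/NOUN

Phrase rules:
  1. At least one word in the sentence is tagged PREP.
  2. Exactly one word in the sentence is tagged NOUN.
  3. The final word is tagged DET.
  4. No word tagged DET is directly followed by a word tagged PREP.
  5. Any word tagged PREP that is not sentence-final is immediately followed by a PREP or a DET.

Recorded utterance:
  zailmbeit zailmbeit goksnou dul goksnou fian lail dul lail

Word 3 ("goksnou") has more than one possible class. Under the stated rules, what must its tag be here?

NOUN

Candidates per position — 1:zailmbeit {ADV,PREP}; 2:zailmbeit {ADV,PREP}; 3:goksnou {PREP,NOUN}; 4:dul {ADV}; 5:goksnou {PREP,NOUN}; 6:fian {DET}; 7:lail {DET,PREP}; 8:dul {ADV}; 9:lail {DET,PREP}.
If word 1 were PREP, no tagging could satisfy rule 5; so word 1 is ADV.
If word 2 were PREP, no tagging could satisfy rule 5; so word 2 is ADV.
If word 3 were PREP, no tagging could satisfy rule 5; so word 3 is NOUN.
If word 5 were NOUN, no tagging could satisfy rule 2; so word 5 is PREP.
If word 7 were PREP, no tagging could satisfy rule 4; so word 7 is DET.
If word 9 were PREP, no tagging could satisfy rule 3; so word 9 is DET.
The unique satisfying tagging is: ADV ADV NOUN ADV PREP DET DET ADV DET.
Checking: rule 1 holds; rule 2 holds; rule 3 holds; rule 4 holds; rule 5 holds.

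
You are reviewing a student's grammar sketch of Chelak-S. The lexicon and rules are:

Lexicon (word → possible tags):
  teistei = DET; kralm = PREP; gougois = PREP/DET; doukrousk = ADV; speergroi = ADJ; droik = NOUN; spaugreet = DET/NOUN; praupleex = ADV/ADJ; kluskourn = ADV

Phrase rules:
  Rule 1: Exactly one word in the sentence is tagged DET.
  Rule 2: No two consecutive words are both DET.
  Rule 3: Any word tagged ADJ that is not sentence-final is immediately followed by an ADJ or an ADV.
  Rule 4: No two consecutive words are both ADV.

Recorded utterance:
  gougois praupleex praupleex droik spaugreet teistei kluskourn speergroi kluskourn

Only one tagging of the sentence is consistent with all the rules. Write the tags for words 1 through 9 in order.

PREP ADJ ADV NOUN NOUN DET ADV ADJ ADV

Candidates per position — 1:gougois {PREP,DET}; 2:praupleex {ADV,ADJ}; 3:praupleex {ADV,ADJ}; 4:droik {NOUN}; 5:spaugreet {DET,NOUN}; 6:teistei {DET}; 7:kluskourn {ADV}; 8:speergroi {ADJ}; 9:kluskourn {ADV}.
If word 1 were DET, no tagging could satisfy rule 1; so word 1 is PREP.
If word 3 were ADJ, no tagging could satisfy rule 3; so word 3 is ADV.
If word 5 were DET, no tagging could satisfy rule 1; so word 5 is NOUN.
If word 2 were ADV, no tagging could satisfy rule 4; so word 2 is ADJ.
That leaves exactly one tagging: PREP ADJ ADV NOUN NOUN DET ADV ADJ ADV.
Checking: rule 1 satisfied; rule 2 satisfied; rule 3 satisfied; rule 4 satisfied.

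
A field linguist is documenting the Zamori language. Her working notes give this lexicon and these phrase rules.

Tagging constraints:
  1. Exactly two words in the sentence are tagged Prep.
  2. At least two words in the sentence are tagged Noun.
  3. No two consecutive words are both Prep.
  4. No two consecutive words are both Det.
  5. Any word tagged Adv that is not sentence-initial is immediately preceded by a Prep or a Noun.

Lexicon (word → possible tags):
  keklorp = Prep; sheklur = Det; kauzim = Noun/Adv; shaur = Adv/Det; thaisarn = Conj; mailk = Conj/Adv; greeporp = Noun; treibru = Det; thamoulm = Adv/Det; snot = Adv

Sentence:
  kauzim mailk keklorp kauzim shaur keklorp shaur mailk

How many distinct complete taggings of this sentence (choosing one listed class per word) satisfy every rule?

Candidates per position — 1:kauzim {Noun,Adv}; 2:mailk {Conj,Adv}; 3:keklorp {Prep}; 4:kauzim {Noun,Adv}; 5:shaur {Adv,Det}; 6:keklorp {Prep}; 7:shaur {Adv,Det}; 8:mailk {Conj,Adv}.
There are 64 candidate sequences in total.
Checking each against the rules leaves 8 sequences.
Count = 8.

8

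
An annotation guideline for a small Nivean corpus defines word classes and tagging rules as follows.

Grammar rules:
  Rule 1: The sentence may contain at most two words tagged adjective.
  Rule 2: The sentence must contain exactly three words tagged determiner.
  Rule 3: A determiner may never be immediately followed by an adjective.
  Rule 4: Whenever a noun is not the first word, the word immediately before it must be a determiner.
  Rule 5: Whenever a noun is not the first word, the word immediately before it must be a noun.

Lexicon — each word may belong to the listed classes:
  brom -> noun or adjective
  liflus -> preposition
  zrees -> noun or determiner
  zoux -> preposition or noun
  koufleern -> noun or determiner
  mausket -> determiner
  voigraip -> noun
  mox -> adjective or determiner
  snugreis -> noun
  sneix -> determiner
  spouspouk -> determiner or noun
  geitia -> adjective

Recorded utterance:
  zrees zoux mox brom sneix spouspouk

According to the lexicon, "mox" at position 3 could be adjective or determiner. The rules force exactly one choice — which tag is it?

Candidates per position — 1:zrees {noun,determiner}; 2:zoux {preposition,noun}; 3:mox {adjective,determiner}; 4:brom {noun,adjective}; 5:sneix {determiner}; 6:spouspouk {determiner,noun}.
Position 4: tagging it noun would leave rule 5 unsatisfiable, so it must be adjective.
Position 6: tagging it noun would leave rule 5 unsatisfiable, so it must be determiner.
Position 3: tagging it determiner would leave rule 3 unsatisfiable, so it must be adjective.
Position 1: tagging it noun would leave rule 2 unsatisfiable, so it must be determiner.
Position 2: tagging it noun would leave rule 5 unsatisfiable, so it must be preposition.
The unique satisfying tagging is: determiner preposition adjective adjective determiner determiner.
Verifying each rule — rule 1 ok; rule 2 ok; rule 3 ok; rule 4 ok; rule 5 ok.

adjective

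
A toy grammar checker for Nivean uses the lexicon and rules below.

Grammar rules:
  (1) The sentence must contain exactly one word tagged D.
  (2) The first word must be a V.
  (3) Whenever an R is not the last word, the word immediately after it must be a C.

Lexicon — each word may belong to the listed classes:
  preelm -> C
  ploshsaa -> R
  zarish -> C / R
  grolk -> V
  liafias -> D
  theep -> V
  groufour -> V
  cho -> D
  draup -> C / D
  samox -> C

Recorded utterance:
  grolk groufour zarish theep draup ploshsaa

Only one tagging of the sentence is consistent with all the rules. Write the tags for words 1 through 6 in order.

V V C V D R

Candidates per position — 1:grolk {V}; 2:groufour {V}; 3:zarish {C,R}; 4:theep {V}; 5:draup {C,D}; 6:ploshsaa {R}.
Position 3: R is ruled out by rule 3; that leaves C.
Position 5: C is ruled out by rule 1; that leaves D.
That leaves exactly one tagging: V V C V D R.
Check: rule 1 ✓; rule 2 ✓; rule 3 ✓.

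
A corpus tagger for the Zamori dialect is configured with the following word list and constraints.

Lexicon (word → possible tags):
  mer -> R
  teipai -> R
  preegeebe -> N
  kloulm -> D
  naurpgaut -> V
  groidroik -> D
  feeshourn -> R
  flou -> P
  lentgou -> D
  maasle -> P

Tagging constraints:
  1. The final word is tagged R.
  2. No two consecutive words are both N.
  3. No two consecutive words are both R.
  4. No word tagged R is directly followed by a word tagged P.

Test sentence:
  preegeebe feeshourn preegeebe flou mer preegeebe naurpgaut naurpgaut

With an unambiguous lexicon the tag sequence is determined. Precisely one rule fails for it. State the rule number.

Fixed tagging: N R N P R N V V.
Checking each rule: R1 fail, R2 pass, R3 pass, R4 pass.
Only rule 1 fails.

1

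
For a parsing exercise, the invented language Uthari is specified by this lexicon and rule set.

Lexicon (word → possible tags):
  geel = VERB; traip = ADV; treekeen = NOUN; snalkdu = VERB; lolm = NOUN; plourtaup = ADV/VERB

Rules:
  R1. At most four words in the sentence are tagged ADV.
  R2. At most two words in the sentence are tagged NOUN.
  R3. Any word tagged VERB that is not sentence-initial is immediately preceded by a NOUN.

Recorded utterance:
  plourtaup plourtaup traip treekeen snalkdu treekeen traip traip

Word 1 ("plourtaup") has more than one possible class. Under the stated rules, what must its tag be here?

VERB

Candidates per position — 1:plourtaup {ADV,VERB}; 2:plourtaup {ADV,VERB}; 3:traip {ADV}; 4:treekeen {NOUN}; 5:snalkdu {VERB}; 6:treekeen {NOUN}; 7:traip {ADV}; 8:traip {ADV}.
Position 2: tagging it VERB would leave rule 3 unsatisfiable, so it must be ADV.
Position 1: tagging it ADV would leave rule 1 unsatisfiable, so it must be VERB.
The unique satisfying tagging is: VERB ADV ADV NOUN VERB NOUN ADV ADV.
Rule-by-rule: rule 1 ok; rule 2 ok; rule 3 ok.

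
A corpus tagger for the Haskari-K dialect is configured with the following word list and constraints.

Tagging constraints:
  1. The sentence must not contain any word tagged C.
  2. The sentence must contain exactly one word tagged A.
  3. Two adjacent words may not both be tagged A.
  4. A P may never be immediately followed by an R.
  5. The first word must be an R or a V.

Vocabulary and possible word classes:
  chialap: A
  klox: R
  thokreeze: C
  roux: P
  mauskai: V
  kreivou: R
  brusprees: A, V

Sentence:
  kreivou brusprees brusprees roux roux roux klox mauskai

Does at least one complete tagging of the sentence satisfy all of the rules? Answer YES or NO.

Candidates per position — 1:kreivou {R}; 2:brusprees {A,V}; 3:brusprees {A,V}; 4:roux {P}; 5:roux {P}; 6:roux {P}; 7:klox {R}; 8:mauskai {V}.
Rule 4 cannot be satisfied by any choice of tags from the lexicon.
So there is no consistent tagging.

NO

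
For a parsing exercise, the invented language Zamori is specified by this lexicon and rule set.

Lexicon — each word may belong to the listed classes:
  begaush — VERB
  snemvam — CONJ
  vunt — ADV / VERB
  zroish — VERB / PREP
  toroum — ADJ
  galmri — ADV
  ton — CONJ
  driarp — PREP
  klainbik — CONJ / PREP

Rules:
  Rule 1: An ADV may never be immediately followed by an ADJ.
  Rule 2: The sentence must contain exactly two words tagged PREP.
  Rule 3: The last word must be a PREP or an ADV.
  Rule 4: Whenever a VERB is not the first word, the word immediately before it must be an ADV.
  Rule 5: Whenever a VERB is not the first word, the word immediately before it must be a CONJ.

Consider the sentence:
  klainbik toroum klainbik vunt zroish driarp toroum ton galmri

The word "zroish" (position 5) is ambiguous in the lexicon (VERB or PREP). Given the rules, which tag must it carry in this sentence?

Candidates per position — 1:klainbik {CONJ,PREP}; 2:toroum {ADJ}; 3:klainbik {CONJ,PREP}; 4:vunt {ADV,VERB}; 5:zroish {VERB,PREP}; 6:driarp {PREP}; 7:toroum {ADJ}; 8:ton {CONJ}; 9:galmri {ADV}.
At position 4, choosing VERB makes rule 4 impossible to satisfy; hence ADV.
At position 5, choosing VERB makes rule 5 impossible to satisfy; hence PREP.
At position 1, choosing PREP makes rule 2 impossible to satisfy; hence CONJ.
At position 3, choosing PREP makes rule 2 impossible to satisfy; hence CONJ.
That leaves exactly one tagging: CONJ ADJ CONJ ADV PREP PREP ADJ CONJ ADV.
Verifying each rule — rule 1 holds; rule 2 holds; rule 3 holds; rule 4 holds; rule 5 holds.

PREP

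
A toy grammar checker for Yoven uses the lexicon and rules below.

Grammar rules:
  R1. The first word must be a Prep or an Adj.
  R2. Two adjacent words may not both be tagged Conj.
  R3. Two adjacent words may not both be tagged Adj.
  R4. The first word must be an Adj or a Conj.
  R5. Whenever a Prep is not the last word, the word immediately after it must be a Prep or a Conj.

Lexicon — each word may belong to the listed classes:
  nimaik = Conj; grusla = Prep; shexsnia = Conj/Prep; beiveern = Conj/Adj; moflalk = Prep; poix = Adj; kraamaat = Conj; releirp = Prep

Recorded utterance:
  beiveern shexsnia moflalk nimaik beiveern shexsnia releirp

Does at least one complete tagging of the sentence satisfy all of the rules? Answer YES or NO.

YES

Candidates per position — 1:beiveern {Conj,Adj}; 2:shexsnia {Conj,Prep}; 3:moflalk {Prep}; 4:nimaik {Conj}; 5:beiveern {Conj,Adj}; 6:shexsnia {Conj,Prep}; 7:releirp {Prep}.
One satisfying assignment: Adj Prep Prep Conj Adj Prep Prep.
Checking: rule 1 satisfied; rule 2 satisfied; rule 3 satisfied; rule 4 satisfied; rule 5 satisfied.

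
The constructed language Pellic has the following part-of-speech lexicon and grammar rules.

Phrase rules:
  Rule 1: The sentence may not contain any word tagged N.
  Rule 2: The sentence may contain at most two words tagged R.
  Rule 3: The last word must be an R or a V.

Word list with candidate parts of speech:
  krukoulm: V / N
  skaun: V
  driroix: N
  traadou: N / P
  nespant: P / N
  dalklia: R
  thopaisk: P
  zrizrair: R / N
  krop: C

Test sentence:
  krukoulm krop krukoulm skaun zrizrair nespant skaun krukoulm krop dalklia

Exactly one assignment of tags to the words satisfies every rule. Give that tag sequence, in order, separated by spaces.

Candidates per position — 1:krukoulm {V,N}; 2:krop {C}; 3:krukoulm {V,N}; 4:skaun {V}; 5:zrizrair {R,N}; 6:nespant {P,N}; 7:skaun {V}; 8:krukoulm {V,N}; 9:krop {C}; 10:dalklia {R}.
Position 1: N is ruled out by rule 1; that leaves V.
Position 3: N is ruled out by rule 1; that leaves V.
Position 5: N is ruled out by rule 1; that leaves R.
Position 6: N is ruled out by rule 1; that leaves P.
Position 8: N is ruled out by rule 1; that leaves V.
The unique satisfying tagging is: V C V V R P V V C R.
Check: rule 1 ✓; rule 2 ✓; rule 3 ✓.

V C V V R P V V C R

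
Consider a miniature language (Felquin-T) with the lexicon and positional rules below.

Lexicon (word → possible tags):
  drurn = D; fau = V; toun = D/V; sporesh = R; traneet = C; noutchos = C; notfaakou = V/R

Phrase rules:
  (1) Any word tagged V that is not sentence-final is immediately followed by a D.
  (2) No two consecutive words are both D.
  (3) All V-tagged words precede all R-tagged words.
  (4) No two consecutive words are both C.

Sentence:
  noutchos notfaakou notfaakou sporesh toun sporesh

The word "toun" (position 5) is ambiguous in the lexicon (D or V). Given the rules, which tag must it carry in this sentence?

D

Candidates per position — 1:noutchos {C}; 2:notfaakou {V,R}; 3:notfaakou {V,R}; 4:sporesh {R}; 5:toun {D,V}; 6:sporesh {R}.
If word 2 were V, no tagging could satisfy rule 1; so word 2 is R.
If word 3 were V, no tagging could satisfy rule 1; so word 3 is R.
If word 5 were V, no tagging could satisfy rule 1; so word 5 is D.
The only consistent sequence is: C R R R D R.
Rule-by-rule: rule 1 holds; rule 2 holds; rule 3 holds; rule 4 holds.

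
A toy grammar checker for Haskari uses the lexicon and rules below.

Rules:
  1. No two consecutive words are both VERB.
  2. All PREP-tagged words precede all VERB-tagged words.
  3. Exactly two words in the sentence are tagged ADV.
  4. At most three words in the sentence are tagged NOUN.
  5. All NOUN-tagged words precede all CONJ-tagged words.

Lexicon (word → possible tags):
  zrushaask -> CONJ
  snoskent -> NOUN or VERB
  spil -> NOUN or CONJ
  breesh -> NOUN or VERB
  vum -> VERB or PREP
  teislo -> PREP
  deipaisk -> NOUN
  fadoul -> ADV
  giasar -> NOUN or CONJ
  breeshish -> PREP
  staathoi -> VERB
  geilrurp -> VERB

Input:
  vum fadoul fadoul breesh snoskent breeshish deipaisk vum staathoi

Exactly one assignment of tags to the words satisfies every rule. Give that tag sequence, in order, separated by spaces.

Candidates per position — 1:vum {VERB,PREP}; 2:fadoul {ADV}; 3:fadoul {ADV}; 4:breesh {NOUN,VERB}; 5:snoskent {NOUN,VERB}; 6:breeshish {PREP}; 7:deipaisk {NOUN}; 8:vum {VERB,PREP}; 9:staathoi {VERB}.
At position 1, choosing VERB makes rule 2 impossible to satisfy; hence PREP.
At position 4, choosing VERB makes rule 2 impossible to satisfy; hence NOUN.
At position 5, choosing VERB makes rule 2 impossible to satisfy; hence NOUN.
At position 8, choosing VERB makes rule 1 impossible to satisfy; hence PREP.
So the tagging must be: PREP ADV ADV NOUN NOUN PREP NOUN PREP VERB.
Checking: rule 1 satisfied; rule 2 satisfied; rule 3 satisfied; rule 4 satisfied; rule 5 satisfied.

PREP ADV ADV NOUN NOUN PREP NOUN PREP VERB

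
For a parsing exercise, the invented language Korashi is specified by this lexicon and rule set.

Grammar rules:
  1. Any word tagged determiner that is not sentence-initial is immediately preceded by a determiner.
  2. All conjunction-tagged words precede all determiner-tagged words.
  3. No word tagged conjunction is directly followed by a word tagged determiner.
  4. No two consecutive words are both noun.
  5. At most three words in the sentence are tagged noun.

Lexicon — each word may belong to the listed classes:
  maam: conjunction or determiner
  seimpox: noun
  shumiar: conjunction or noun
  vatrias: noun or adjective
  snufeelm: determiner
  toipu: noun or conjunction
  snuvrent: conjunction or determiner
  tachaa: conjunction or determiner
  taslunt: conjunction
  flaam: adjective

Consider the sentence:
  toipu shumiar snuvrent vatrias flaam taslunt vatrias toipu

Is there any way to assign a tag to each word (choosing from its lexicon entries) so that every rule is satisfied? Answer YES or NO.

Candidates per position — 1:toipu {noun,conjunction}; 2:shumiar {conjunction,noun}; 3:snuvrent {conjunction,determiner}; 4:vatrias {noun,adjective}; 5:flaam {adjective}; 6:taslunt {conjunction}; 7:vatrias {noun,adjective}; 8:toipu {noun,conjunction}.
One satisfying assignment: noun conjunction conjunction adjective adjective conjunction adjective noun.
Verifying each rule — rule 1 holds; rule 2 holds; rule 3 holds; rule 4 holds; rule 5 holds.

YES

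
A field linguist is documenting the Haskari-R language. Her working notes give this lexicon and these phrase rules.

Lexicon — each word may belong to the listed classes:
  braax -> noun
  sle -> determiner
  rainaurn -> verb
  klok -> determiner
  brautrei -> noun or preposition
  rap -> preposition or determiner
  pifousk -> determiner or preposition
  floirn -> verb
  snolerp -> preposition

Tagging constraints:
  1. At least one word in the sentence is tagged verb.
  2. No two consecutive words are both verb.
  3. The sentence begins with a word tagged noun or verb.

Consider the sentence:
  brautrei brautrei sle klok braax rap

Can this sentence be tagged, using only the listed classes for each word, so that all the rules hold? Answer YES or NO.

Candidates per position — 1:brautrei {noun,preposition}; 2:brautrei {noun,preposition}; 3:sle {determiner}; 4:klok {determiner}; 5:braax {noun}; 6:rap {preposition,determiner}.
Rule 1 cannot be satisfied by any choice of tags from the lexicon.
So there is no consistent tagging.

NO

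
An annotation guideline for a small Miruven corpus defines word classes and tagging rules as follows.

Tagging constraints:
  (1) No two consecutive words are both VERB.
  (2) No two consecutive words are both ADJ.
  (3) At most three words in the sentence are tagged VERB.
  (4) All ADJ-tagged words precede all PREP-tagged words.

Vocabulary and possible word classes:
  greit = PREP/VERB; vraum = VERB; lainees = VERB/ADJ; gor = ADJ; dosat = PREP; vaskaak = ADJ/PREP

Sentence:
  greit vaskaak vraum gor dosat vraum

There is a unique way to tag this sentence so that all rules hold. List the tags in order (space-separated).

VERB ADJ VERB ADJ PREP VERB

Candidates per position — 1:greit {PREP,VERB}; 2:vaskaak {ADJ,PREP}; 3:vraum {VERB}; 4:gor {ADJ}; 5:dosat {PREP}; 6:vraum {VERB}.
If word 1 were PREP, no tagging could satisfy rule 4; so word 1 is VERB.
If word 2 were PREP, no tagging could satisfy rule 4; so word 2 is ADJ.
So the tagging must be: VERB ADJ VERB ADJ PREP VERB.
Rule-by-rule: rule 1 ✓; rule 2 ✓; rule 3 ✓; rule 4 ✓.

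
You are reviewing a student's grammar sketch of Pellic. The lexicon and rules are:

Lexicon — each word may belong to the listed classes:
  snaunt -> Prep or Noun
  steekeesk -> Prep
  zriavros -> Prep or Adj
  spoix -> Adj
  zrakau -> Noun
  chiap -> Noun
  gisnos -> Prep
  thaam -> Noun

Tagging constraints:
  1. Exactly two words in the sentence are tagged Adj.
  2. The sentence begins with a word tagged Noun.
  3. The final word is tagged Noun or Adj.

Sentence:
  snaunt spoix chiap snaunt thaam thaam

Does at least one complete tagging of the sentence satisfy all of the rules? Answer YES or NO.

Candidates per position — 1:snaunt {Prep,Noun}; 2:spoix {Adj}; 3:chiap {Noun}; 4:snaunt {Prep,Noun}; 5:thaam {Noun}; 6:thaam {Noun}.
Rule 1 cannot be satisfied by any choice of tags from the lexicon.
So there is no consistent tagging.

NO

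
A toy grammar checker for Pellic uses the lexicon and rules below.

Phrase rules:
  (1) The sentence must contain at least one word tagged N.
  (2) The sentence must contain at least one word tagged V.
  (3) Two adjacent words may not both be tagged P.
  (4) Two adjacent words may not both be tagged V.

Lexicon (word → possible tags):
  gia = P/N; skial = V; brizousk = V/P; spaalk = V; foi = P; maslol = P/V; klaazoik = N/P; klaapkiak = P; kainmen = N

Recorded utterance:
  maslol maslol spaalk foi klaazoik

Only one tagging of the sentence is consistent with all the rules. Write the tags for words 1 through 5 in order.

V P V P N

Candidates per position — 1:maslol {P,V}; 2:maslol {P,V}; 3:spaalk {V}; 4:foi {P}; 5:klaazoik {N,P}.
If word 2 were V, no tagging could satisfy rule 4; so word 2 is P.
If word 5 were P, no tagging could satisfy rule 1; so word 5 is N.
If word 1 were P, no tagging could satisfy rule 3; so word 1 is V.
That leaves exactly one tagging: V P V P N.
Verifying each rule — rule 1 satisfied; rule 2 satisfied; rule 3 satisfied; rule 4 satisfied.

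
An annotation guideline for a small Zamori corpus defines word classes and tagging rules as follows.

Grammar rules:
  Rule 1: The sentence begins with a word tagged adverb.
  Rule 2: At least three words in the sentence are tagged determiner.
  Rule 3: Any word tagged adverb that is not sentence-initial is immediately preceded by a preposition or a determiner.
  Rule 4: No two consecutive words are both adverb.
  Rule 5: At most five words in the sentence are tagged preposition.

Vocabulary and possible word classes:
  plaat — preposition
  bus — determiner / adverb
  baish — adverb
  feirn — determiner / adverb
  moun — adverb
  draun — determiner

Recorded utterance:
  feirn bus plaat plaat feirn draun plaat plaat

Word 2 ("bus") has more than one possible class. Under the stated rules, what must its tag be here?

Candidates per position — 1:feirn {determiner,adverb}; 2:bus {determiner,adverb}; 3:plaat {preposition}; 4:plaat {preposition}; 5:feirn {determiner,adverb}; 6:draun {determiner}; 7:plaat {preposition}; 8:plaat {preposition}.
Word 1 cannot be determiner — rule 1 would then fail for every completion. It is adverb.
Word 2 cannot be adverb — rule 2 would then fail for every completion. It is determiner.
Word 5 cannot be adverb — rule 2 would then fail for every completion. It is determiner.
The only consistent sequence is: adverb determiner preposition preposition determiner determiner preposition preposition.
Verifying each rule — rule 1 ✓; rule 2 ✓; rule 3 ✓; rule 4 ✓; rule 5 ✓.

determiner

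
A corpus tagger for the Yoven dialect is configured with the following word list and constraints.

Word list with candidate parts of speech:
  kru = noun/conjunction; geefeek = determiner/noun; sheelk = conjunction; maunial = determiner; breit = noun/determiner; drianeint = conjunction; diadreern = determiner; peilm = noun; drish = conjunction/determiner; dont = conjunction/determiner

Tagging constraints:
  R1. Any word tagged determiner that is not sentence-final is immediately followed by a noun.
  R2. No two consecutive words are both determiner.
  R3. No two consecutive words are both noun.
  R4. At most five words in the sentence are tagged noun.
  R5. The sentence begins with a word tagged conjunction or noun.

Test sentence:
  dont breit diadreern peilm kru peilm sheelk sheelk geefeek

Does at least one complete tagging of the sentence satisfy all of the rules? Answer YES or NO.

YES

Candidates per position — 1:dont {conjunction,determiner}; 2:breit {noun,determiner}; 3:diadreern {determiner}; 4:peilm {noun}; 5:kru {noun,conjunction}; 6:peilm {noun}; 7:sheelk {conjunction}; 8:sheelk {conjunction}; 9:geefeek {determiner,noun}.
One satisfying assignment: conjunction noun determiner noun conjunction noun conjunction conjunction noun.
Rule-by-rule: rule 1 ✓; rule 2 ✓; rule 3 ✓; rule 4 ✓; rule 5 ✓.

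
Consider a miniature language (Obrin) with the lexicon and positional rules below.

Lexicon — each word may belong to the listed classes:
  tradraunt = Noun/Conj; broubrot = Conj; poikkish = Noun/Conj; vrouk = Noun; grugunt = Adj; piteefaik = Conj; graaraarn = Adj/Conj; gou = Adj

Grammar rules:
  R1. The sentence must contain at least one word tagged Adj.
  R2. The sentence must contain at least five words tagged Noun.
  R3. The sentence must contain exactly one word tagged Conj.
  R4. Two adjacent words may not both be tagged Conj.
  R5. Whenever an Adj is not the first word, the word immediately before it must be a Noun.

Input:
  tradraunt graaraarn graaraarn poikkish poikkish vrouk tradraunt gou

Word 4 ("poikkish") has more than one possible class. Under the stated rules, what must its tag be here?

Noun

Candidates per position — 1:tradraunt {Noun,Conj}; 2:graaraarn {Adj,Conj}; 3:graaraarn {Adj,Conj}; 4:poikkish {Noun,Conj}; 5:poikkish {Noun,Conj}; 6:vrouk {Noun}; 7:tradraunt {Noun,Conj}; 8:gou {Adj}.
At position 1, choosing Conj makes rule 2 impossible to satisfy; hence Noun.
At position 3, choosing Adj makes rule 5 impossible to satisfy; hence Conj.
At position 4, choosing Conj makes rule 2 impossible to satisfy; hence Noun.
At position 5, choosing Conj makes rule 2 impossible to satisfy; hence Noun.
At position 7, choosing Conj makes rule 2 impossible to satisfy; hence Noun.
At position 2, choosing Conj makes rule 3 impossible to satisfy; hence Adj.
The unique satisfying tagging is: Noun Adj Conj Noun Noun Noun Noun Adj.
Verifying each rule — rule 1 ok; rule 2 ok; rule 3 ok; rule 4 ok; rule 5 ok.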